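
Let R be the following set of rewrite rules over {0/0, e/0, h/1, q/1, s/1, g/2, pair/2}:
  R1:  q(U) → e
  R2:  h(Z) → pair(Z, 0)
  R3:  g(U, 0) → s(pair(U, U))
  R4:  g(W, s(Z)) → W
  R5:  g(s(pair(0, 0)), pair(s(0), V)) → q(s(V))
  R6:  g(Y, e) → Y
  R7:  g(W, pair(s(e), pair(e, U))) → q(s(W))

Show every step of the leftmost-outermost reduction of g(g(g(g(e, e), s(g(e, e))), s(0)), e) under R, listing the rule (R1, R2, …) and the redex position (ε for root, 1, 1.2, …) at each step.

e

1. g(g(g(g(e, e), s(g(e, e))), s(0)), e)  →  g(g(g(e, e), s(g(e, e))), s(0))   [R6 at ε]
2. g(g(g(e, e), s(g(e, e))), s(0))  →  g(g(e, e), s(g(e, e)))   [R4 at ε]
3. g(g(e, e), s(g(e, e)))  →  g(e, e)   [R4 at ε]
4. g(e, e)  →  e   [R6 at ε]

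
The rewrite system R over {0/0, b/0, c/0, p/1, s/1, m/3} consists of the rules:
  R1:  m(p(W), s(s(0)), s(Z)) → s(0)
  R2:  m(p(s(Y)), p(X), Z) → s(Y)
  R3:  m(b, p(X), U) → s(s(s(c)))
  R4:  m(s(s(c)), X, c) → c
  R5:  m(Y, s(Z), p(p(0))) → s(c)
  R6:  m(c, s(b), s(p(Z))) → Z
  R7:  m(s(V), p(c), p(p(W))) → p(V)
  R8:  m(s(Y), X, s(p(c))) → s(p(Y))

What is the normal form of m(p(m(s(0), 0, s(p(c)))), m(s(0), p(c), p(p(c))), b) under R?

s(p(0))

1. m(p(m(s(0), 0, s(p(c)))), m(s(0), p(c), p(p(c))), b)  →  m(p(s(p(0))), m(s(0), p(c), p(p(c))), b)   [R8 at 1.1]
2. m(p(s(p(0))), m(s(0), p(c), p(p(c))), b)  →  m(p(s(p(0))), p(0), b)   [R7 at 2]
3. m(p(s(p(0))), p(0), b)  →  s(p(0))   [R2 at ε]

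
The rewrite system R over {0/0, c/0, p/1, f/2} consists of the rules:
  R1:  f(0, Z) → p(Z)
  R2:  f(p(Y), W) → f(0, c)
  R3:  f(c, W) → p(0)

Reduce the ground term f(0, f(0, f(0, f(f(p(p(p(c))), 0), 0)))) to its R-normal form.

1. f(0, f(0, f(0, f(f(p(p(p(c))), 0), 0))))  →  p(f(0, f(0, f(f(p(p(p(c))), 0), 0))))   [R1 at ε]
2. p(f(0, f(0, f(f(p(p(p(c))), 0), 0))))  →  p(p(f(0, f(f(p(p(p(c))), 0), 0))))   [R1 at 1]
3. p(p(f(0, f(f(p(p(p(c))), 0), 0))))  →  p(p(p(f(f(p(p(p(c))), 0), 0))))   [R1 at 1.1]
4. p(p(p(f(f(p(p(p(c))), 0), 0))))  →  p(p(p(f(f(0, c), 0))))   [R2 at 1.1.1.1]
5. p(p(p(f(f(0, c), 0))))  →  p(p(p(f(p(c), 0))))   [R1 at 1.1.1.1]
6. p(p(p(f(p(c), 0))))  →  p(p(p(f(0, c))))   [R2 at 1.1.1]
7. p(p(p(f(0, c))))  →  p(p(p(p(c))))   [R1 at 1.1.1]

p(p(p(p(c))))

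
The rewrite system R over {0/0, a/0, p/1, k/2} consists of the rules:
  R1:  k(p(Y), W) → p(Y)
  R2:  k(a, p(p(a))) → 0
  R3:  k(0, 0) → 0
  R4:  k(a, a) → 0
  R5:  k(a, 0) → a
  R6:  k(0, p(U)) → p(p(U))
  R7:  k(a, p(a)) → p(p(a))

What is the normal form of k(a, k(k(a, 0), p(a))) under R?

0

1. k(a, k(k(a, 0), p(a)))  →  k(a, k(a, p(a)))   [R5 at 2.1]
2. k(a, k(a, p(a)))  →  k(a, p(p(a)))   [R7 at 2]
3. k(a, p(p(a)))  →  0   [R2 at ε]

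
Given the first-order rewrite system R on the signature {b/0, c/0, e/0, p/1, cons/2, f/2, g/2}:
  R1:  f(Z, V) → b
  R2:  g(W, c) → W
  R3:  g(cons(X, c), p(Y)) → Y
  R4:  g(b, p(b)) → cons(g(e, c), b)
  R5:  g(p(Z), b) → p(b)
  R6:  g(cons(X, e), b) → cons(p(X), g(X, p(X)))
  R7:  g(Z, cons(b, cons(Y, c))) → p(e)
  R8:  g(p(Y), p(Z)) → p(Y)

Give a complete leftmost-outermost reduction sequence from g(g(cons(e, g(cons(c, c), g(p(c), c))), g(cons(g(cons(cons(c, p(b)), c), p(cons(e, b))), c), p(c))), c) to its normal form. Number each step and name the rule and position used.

1. g(g(cons(e, g(cons(c, c), g(p(c), c))), g(cons(g(cons(cons(c, p(b)), c), p(cons(e, b))), c), p(c))), c)  →  g(cons(e, g(cons(c, c), g(p(c), c))), g(cons(g(cons(cons(c, p(b)), c), p(cons(e, b))), c), p(c)))   [R2 at ε]
2. g(cons(e, g(cons(c, c), g(p(c), c))), g(cons(g(cons(cons(c, p(b)), c), p(cons(e, b))), c), p(c)))  →  g(cons(e, g(cons(c, c), p(c))), g(cons(g(cons(cons(c, p(b)), c), p(cons(e, b))), c), p(c)))   [R2 at 1.2.2]
3. g(cons(e, g(cons(c, c), p(c))), g(cons(g(cons(cons(c, p(b)), c), p(cons(e, b))), c), p(c)))  →  g(cons(e, c), g(cons(g(cons(cons(c, p(b)), c), p(cons(e, b))), c), p(c)))   [R3 at 1.2]
4. g(cons(e, c), g(cons(g(cons(cons(c, p(b)), c), p(cons(e, b))), c), p(c)))  →  g(cons(e, c), c)   [R3 at 2]
5. g(cons(e, c), c)  →  cons(e, c)   [R2 at ε]

cons(e, c)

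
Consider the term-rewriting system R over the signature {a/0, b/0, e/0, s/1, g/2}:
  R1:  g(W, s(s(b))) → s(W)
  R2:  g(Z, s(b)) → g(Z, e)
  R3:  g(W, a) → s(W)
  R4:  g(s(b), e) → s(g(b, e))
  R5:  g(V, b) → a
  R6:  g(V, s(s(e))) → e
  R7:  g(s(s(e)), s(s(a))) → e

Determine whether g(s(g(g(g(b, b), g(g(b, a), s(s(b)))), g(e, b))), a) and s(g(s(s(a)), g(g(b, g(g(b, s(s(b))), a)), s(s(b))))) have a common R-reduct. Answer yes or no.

Reduce t₁ = g(s(g(g(g(b, b), g(g(b, a), s(s(b)))), g(e, b))), a):
1. g(s(g(g(g(b, b), g(g(b, a), s(s(b)))), g(e, b))), a)  →  s(s(g(g(g(b, b), g(g(b, a), s(s(b)))), g(e, b))))   [R3 at ε]
2. s(s(g(g(g(b, b), g(g(b, a), s(s(b)))), g(e, b))))  →  s(s(g(g(a, g(g(b, a), s(s(b)))), g(e, b))))   [R5 at 1.1.1.1]
3. s(s(g(g(a, g(g(b, a), s(s(b)))), g(e, b))))  →  s(s(g(g(a, s(g(b, a))), g(e, b))))   [R1 at 1.1.1.2]
4. s(s(g(g(a, s(g(b, a))), g(e, b))))  →  s(s(g(g(a, s(s(b))), g(e, b))))   [R3 at 1.1.1.2.1]
5. s(s(g(g(a, s(s(b))), g(e, b))))  →  s(s(g(s(a), g(e, b))))   [R1 at 1.1.1]
6. s(s(g(s(a), g(e, b))))  →  s(s(g(s(a), a)))   [R5 at 1.1.2]
7. s(s(g(s(a), a)))  →  s(s(s(s(a))))   [R3 at 1.1]

Reduce t₂ = s(g(s(s(a)), g(g(b, g(g(b, s(s(b))), a)), s(s(b))))):
1. s(g(s(s(a)), g(g(b, g(g(b, s(s(b))), a)), s(s(b)))))  →  s(g(s(s(a)), s(g(b, g(g(b, s(s(b))), a)))))   [R1 at 1.2]
2. s(g(s(s(a)), s(g(b, g(g(b, s(s(b))), a)))))  →  s(g(s(s(a)), s(g(b, s(g(b, s(s(b))))))))   [R3 at 1.2.1.2]
3. s(g(s(s(a)), s(g(b, s(g(b, s(s(b))))))))  →  s(g(s(s(a)), s(g(b, s(s(b))))))   [R1 at 1.2.1.2.1]
4. s(g(s(s(a)), s(g(b, s(s(b))))))  →  s(g(s(s(a)), s(s(b))))   [R1 at 1.2.1]
5. s(g(s(s(a)), s(s(b))))  →  s(s(s(s(a))))   [R1 at 1]

yes — NF(t₁) = s(s(s(s(a)))), NF(t₂) = s(s(s(s(a))))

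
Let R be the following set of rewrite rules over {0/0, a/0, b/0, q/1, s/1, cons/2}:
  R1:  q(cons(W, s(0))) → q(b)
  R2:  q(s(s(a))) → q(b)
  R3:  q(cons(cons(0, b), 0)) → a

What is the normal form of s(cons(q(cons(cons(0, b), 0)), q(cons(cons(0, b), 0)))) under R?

s(cons(a, a))

1. s(cons(q(cons(cons(0, b), 0)), q(cons(cons(0, b), 0))))  →  s(cons(a, q(cons(cons(0, b), 0))))   [R3 at 1.1]
2. s(cons(a, q(cons(cons(0, b), 0))))  →  s(cons(a, a))   [R3 at 1.2]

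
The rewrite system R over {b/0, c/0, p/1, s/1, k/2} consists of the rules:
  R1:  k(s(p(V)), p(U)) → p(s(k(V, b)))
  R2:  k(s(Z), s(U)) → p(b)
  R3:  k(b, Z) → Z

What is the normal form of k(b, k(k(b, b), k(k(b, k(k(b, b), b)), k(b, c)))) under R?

c

1. k(b, k(k(b, b), k(k(b, k(k(b, b), b)), k(b, c))))  →  k(k(b, b), k(k(b, k(k(b, b), b)), k(b, c)))   [R3 at ε]
2. k(k(b, b), k(k(b, k(k(b, b), b)), k(b, c)))  →  k(b, k(k(b, k(k(b, b), b)), k(b, c)))   [R3 at 1]
3. k(b, k(k(b, k(k(b, b), b)), k(b, c)))  →  k(k(b, k(k(b, b), b)), k(b, c))   [R3 at ε]
4. k(k(b, k(k(b, b), b)), k(b, c))  →  k(k(k(b, b), b), k(b, c))   [R3 at 1]
5. k(k(k(b, b), b), k(b, c))  →  k(k(b, b), k(b, c))   [R3 at 1.1]
6. k(k(b, b), k(b, c))  →  k(b, k(b, c))   [R3 at 1]
7. k(b, k(b, c))  →  k(b, c)   [R3 at ε]
8. k(b, c)  →  c   [R3 at ε]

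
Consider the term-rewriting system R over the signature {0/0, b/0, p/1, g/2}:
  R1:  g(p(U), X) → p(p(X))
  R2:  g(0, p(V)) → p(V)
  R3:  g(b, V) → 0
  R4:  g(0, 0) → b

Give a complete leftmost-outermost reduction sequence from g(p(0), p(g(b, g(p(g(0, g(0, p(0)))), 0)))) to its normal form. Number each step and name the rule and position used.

p(p(p(0)))

1. g(p(0), p(g(b, g(p(g(0, g(0, p(0)))), 0))))  →  p(p(p(g(b, g(p(g(0, g(0, p(0)))), 0)))))   [R1 at ε]
2. p(p(p(g(b, g(p(g(0, g(0, p(0)))), 0)))))  →  p(p(p(0)))   [R3 at 1.1.1]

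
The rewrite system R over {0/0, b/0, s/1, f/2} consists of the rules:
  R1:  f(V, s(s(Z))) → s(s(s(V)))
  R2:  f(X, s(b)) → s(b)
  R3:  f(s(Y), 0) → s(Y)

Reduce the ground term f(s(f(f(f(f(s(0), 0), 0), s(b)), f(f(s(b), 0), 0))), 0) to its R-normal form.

1. f(s(f(f(f(f(s(0), 0), 0), s(b)), f(f(s(b), 0), 0))), 0)  →  s(f(f(f(f(s(0), 0), 0), s(b)), f(f(s(b), 0), 0)))   [R3 at ε]
2. s(f(f(f(f(s(0), 0), 0), s(b)), f(f(s(b), 0), 0)))  →  s(f(s(b), f(f(s(b), 0), 0)))   [R2 at 1.1]
3. s(f(s(b), f(f(s(b), 0), 0)))  →  s(f(s(b), f(s(b), 0)))   [R3 at 1.2.1]
4. s(f(s(b), f(s(b), 0)))  →  s(f(s(b), s(b)))   [R3 at 1.2]
5. s(f(s(b), s(b)))  →  s(s(b))   [R2 at 1]

s(s(b))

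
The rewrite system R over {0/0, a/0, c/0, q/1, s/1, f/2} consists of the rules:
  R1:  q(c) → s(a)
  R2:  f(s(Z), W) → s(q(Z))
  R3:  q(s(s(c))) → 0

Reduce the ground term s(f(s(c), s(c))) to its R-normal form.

1. s(f(s(c), s(c)))  →  s(s(q(c)))   [R2 at 1]
2. s(s(q(c)))  →  s(s(s(a)))   [R1 at 1.1]

s(s(s(a)))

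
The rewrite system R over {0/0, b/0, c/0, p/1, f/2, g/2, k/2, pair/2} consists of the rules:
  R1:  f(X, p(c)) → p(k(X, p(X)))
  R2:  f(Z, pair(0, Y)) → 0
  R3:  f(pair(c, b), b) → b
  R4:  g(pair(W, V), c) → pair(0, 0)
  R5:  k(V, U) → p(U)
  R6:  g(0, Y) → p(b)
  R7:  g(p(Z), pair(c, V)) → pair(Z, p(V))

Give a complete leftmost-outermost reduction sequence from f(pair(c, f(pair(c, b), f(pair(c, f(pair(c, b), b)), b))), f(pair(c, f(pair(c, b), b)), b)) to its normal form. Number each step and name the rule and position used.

1. f(pair(c, f(pair(c, b), f(pair(c, f(pair(c, b), b)), b))), f(pair(c, f(pair(c, b), b)), b))  →  f(pair(c, f(pair(c, b), f(pair(c, b), b))), f(pair(c, f(pair(c, b), b)), b))   [R3 at 1.2.2.1.2]
2. f(pair(c, f(pair(c, b), f(pair(c, b), b))), f(pair(c, f(pair(c, b), b)), b))  →  f(pair(c, f(pair(c, b), b)), f(pair(c, f(pair(c, b), b)), b))   [R3 at 1.2.2]
3. f(pair(c, f(pair(c, b), b)), f(pair(c, f(pair(c, b), b)), b))  →  f(pair(c, b), f(pair(c, f(pair(c, b), b)), b))   [R3 at 1.2]
4. f(pair(c, b), f(pair(c, f(pair(c, b), b)), b))  →  f(pair(c, b), f(pair(c, b), b))   [R3 at 2.1.2]
5. f(pair(c, b), f(pair(c, b), b))  →  f(pair(c, b), b)   [R3 at 2]
6. f(pair(c, b), b)  →  b   [R3 at ε]

b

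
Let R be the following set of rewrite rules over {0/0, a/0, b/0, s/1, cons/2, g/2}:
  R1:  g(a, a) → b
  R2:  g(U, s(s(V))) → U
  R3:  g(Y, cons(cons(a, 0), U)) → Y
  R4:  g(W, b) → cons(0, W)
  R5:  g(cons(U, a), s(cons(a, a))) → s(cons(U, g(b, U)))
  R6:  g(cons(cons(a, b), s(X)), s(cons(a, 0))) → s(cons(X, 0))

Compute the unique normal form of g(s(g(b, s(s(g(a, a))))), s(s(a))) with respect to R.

s(b)

1. g(s(g(b, s(s(g(a, a))))), s(s(a)))  →  s(g(b, s(s(g(a, a)))))   [R2 at ε]
2. s(g(b, s(s(g(a, a)))))  →  s(b)   [R2 at 1]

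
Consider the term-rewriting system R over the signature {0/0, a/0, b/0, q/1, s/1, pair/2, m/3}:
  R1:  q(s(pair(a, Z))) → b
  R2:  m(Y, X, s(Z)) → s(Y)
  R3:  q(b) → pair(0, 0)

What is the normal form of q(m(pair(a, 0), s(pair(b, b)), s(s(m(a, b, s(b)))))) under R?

1. q(m(pair(a, 0), s(pair(b, b)), s(s(m(a, b, s(b))))))  →  q(s(pair(a, 0)))   [R2 at 1]
2. q(s(pair(a, 0)))  →  b   [R1 at ε]

b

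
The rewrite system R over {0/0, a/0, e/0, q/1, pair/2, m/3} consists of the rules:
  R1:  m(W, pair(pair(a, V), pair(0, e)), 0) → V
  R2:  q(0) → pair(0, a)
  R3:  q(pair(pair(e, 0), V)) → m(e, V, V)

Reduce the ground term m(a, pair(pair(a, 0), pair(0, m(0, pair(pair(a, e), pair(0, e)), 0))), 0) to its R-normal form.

1. m(a, pair(pair(a, 0), pair(0, m(0, pair(pair(a, e), pair(0, e)), 0))), 0)  →  m(a, pair(pair(a, 0), pair(0, e)), 0)   [R1 at 2.2.2]
2. m(a, pair(pair(a, 0), pair(0, e)), 0)  →  0   [R1 at ε]

0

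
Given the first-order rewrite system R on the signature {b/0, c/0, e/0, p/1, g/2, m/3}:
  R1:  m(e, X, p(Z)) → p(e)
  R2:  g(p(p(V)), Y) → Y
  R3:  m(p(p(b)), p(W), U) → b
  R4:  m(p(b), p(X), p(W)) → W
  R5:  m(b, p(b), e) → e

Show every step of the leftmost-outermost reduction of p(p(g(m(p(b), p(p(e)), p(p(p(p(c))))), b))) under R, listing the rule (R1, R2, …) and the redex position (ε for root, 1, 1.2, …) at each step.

p(p(b))

1. p(p(g(m(p(b), p(p(e)), p(p(p(p(c))))), b)))  →  p(p(g(p(p(p(c))), b)))   [R4 at 1.1.1]
2. p(p(g(p(p(p(c))), b)))  →  p(p(b))   [R2 at 1.1]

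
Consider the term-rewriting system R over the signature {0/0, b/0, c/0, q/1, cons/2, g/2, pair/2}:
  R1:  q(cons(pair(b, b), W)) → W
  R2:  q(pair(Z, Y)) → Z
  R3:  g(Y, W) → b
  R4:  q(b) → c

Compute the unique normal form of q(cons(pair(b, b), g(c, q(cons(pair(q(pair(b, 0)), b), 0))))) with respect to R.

1. q(cons(pair(b, b), g(c, q(cons(pair(q(pair(b, 0)), b), 0)))))  →  g(c, q(cons(pair(q(pair(b, 0)), b), 0)))   [R1 at ε]
2. g(c, q(cons(pair(q(pair(b, 0)), b), 0)))  →  b   [R3 at ε]

b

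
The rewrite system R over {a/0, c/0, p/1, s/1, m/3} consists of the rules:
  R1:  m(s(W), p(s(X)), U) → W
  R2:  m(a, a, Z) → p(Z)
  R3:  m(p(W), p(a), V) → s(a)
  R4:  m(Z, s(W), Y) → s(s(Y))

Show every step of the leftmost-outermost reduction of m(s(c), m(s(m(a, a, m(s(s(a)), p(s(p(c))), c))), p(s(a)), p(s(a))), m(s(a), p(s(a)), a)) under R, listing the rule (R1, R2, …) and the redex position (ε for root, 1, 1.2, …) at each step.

c

1. m(s(c), m(s(m(a, a, m(s(s(a)), p(s(p(c))), c))), p(s(a)), p(s(a))), m(s(a), p(s(a)), a))  →  m(s(c), m(a, a, m(s(s(a)), p(s(p(c))), c)), m(s(a), p(s(a)), a))   [R1 at 2]
2. m(s(c), m(a, a, m(s(s(a)), p(s(p(c))), c)), m(s(a), p(s(a)), a))  →  m(s(c), p(m(s(s(a)), p(s(p(c))), c)), m(s(a), p(s(a)), a))   [R2 at 2]
3. m(s(c), p(m(s(s(a)), p(s(p(c))), c)), m(s(a), p(s(a)), a))  →  m(s(c), p(s(a)), m(s(a), p(s(a)), a))   [R1 at 2.1]
4. m(s(c), p(s(a)), m(s(a), p(s(a)), a))  →  c   [R1 at ε]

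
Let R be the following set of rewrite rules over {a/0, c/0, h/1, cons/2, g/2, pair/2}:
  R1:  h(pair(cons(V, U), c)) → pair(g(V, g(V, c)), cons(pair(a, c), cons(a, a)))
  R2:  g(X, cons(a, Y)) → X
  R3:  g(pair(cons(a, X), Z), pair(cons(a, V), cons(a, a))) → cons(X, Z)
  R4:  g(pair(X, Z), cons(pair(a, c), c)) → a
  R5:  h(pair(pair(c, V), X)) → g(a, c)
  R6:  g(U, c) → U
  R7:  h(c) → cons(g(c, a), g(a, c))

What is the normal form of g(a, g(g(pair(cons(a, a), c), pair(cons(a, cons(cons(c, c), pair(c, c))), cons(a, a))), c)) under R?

1. g(a, g(g(pair(cons(a, a), c), pair(cons(a, cons(cons(c, c), pair(c, c))), cons(a, a))), c))  →  g(a, g(pair(cons(a, a), c), pair(cons(a, cons(cons(c, c), pair(c, c))), cons(a, a))))   [R6 at 2]
2. g(a, g(pair(cons(a, a), c), pair(cons(a, cons(cons(c, c), pair(c, c))), cons(a, a))))  →  g(a, cons(a, c))   [R3 at 2]
3. g(a, cons(a, c))  →  a   [R2 at ε]

a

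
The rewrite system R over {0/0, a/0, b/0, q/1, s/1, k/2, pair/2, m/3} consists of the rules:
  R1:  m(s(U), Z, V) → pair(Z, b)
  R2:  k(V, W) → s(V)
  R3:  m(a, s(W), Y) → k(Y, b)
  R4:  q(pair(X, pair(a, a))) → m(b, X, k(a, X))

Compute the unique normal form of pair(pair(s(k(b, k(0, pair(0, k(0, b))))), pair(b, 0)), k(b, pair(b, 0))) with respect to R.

pair(pair(s(s(b)), pair(b, 0)), s(b))

1. pair(pair(s(k(b, k(0, pair(0, k(0, b))))), pair(b, 0)), k(b, pair(b, 0)))  →  pair(pair(s(s(b)), pair(b, 0)), k(b, pair(b, 0)))   [R2 at 1.1.1]
2. pair(pair(s(s(b)), pair(b, 0)), k(b, pair(b, 0)))  →  pair(pair(s(s(b)), pair(b, 0)), s(b))   [R2 at 2]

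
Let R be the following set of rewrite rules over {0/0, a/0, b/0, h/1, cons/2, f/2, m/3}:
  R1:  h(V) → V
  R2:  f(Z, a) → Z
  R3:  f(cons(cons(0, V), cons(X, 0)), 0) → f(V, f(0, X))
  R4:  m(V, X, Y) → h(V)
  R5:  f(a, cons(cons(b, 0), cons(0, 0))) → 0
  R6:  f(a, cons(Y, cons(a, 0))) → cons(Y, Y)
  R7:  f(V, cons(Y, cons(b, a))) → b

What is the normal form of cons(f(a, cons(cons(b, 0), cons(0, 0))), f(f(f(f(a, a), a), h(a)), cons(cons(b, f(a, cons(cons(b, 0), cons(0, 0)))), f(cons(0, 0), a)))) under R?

cons(0, 0)

1. cons(f(a, cons(cons(b, 0), cons(0, 0))), f(f(f(f(a, a), a), h(a)), cons(cons(b, f(a, cons(cons(b, 0), cons(0, 0)))), f(cons(0, 0), a))))  →  cons(0, f(f(f(f(a, a), a), h(a)), cons(cons(b, f(a, cons(cons(b, 0), cons(0, 0)))), f(cons(0, 0), a))))   [R5 at 1]
2. cons(0, f(f(f(f(a, a), a), h(a)), cons(cons(b, f(a, cons(cons(b, 0), cons(0, 0)))), f(cons(0, 0), a))))  →  cons(0, f(f(f(a, a), h(a)), cons(cons(b, f(a, cons(cons(b, 0), cons(0, 0)))), f(cons(0, 0), a))))   [R2 at 2.1.1]
3. cons(0, f(f(f(a, a), h(a)), cons(cons(b, f(a, cons(cons(b, 0), cons(0, 0)))), f(cons(0, 0), a))))  →  cons(0, f(f(a, h(a)), cons(cons(b, f(a, cons(cons(b, 0), cons(0, 0)))), f(cons(0, 0), a))))   [R2 at 2.1.1]
4. cons(0, f(f(a, h(a)), cons(cons(b, f(a, cons(cons(b, 0), cons(0, 0)))), f(cons(0, 0), a))))  →  cons(0, f(f(a, a), cons(cons(b, f(a, cons(cons(b, 0), cons(0, 0)))), f(cons(0, 0), a))))   [R1 at 2.1.2]
5. cons(0, f(f(a, a), cons(cons(b, f(a, cons(cons(b, 0), cons(0, 0)))), f(cons(0, 0), a))))  →  cons(0, f(a, cons(cons(b, f(a, cons(cons(b, 0), cons(0, 0)))), f(cons(0, 0), a))))   [R2 at 2.1]
6. cons(0, f(a, cons(cons(b, f(a, cons(cons(b, 0), cons(0, 0)))), f(cons(0, 0), a))))  →  cons(0, f(a, cons(cons(b, 0), f(cons(0, 0), a))))   [R5 at 2.2.1.2]
7. cons(0, f(a, cons(cons(b, 0), f(cons(0, 0), a))))  →  cons(0, f(a, cons(cons(b, 0), cons(0, 0))))   [R2 at 2.2.2]
8. cons(0, f(a, cons(cons(b, 0), cons(0, 0))))  →  cons(0, 0)   [R5 at 2]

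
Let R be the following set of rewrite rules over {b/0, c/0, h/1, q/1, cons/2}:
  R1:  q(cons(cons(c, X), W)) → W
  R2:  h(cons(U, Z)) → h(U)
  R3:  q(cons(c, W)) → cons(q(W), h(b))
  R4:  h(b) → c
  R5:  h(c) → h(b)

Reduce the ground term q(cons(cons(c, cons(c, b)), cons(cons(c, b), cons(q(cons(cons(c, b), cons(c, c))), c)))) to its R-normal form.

cons(cons(c, b), cons(cons(c, c), c))

1. q(cons(cons(c, cons(c, b)), cons(cons(c, b), cons(q(cons(cons(c, b), cons(c, c))), c))))  →  cons(cons(c, b), cons(q(cons(cons(c, b), cons(c, c))), c))   [R1 at ε]
2. cons(cons(c, b), cons(q(cons(cons(c, b), cons(c, c))), c))  →  cons(cons(c, b), cons(cons(c, c), c))   [R1 at 2.1]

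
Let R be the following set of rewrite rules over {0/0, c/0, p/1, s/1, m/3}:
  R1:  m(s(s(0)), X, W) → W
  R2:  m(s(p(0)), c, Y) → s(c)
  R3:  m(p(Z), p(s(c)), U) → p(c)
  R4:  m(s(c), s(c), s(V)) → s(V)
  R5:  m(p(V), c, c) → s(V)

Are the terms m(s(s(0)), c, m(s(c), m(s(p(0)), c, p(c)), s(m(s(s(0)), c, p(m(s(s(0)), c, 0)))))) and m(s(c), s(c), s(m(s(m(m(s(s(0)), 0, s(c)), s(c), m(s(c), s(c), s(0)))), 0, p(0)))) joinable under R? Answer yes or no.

yes — NF(t₁) = s(p(0)), NF(t₂) = s(p(0))

Reduce t₁ = m(s(s(0)), c, m(s(c), m(s(p(0)), c, p(c)), s(m(s(s(0)), c, p(m(s(s(0)), c, 0)))))):
1. m(s(s(0)), c, m(s(c), m(s(p(0)), c, p(c)), s(m(s(s(0)), c, p(m(s(s(0)), c, 0))))))  →  m(s(c), m(s(p(0)), c, p(c)), s(m(s(s(0)), c, p(m(s(s(0)), c, 0)))))   [R1 at ε]
2. m(s(c), m(s(p(0)), c, p(c)), s(m(s(s(0)), c, p(m(s(s(0)), c, 0)))))  →  m(s(c), s(c), s(m(s(s(0)), c, p(m(s(s(0)), c, 0)))))   [R2 at 2]
3. m(s(c), s(c), s(m(s(s(0)), c, p(m(s(s(0)), c, 0)))))  →  s(m(s(s(0)), c, p(m(s(s(0)), c, 0))))   [R4 at ε]
4. s(m(s(s(0)), c, p(m(s(s(0)), c, 0))))  →  s(p(m(s(s(0)), c, 0)))   [R1 at 1]
5. s(p(m(s(s(0)), c, 0)))  →  s(p(0))   [R1 at 1.1]

Reduce t₂ = m(s(c), s(c), s(m(s(m(m(s(s(0)), 0, s(c)), s(c), m(s(c), s(c), s(0)))), 0, p(0)))):
1. m(s(c), s(c), s(m(s(m(m(s(s(0)), 0, s(c)), s(c), m(s(c), s(c), s(0)))), 0, p(0))))  →  s(m(s(m(m(s(s(0)), 0, s(c)), s(c), m(s(c), s(c), s(0)))), 0, p(0)))   [R4 at ε]
2. s(m(s(m(m(s(s(0)), 0, s(c)), s(c), m(s(c), s(c), s(0)))), 0, p(0)))  →  s(m(s(m(s(c), s(c), m(s(c), s(c), s(0)))), 0, p(0)))   [R1 at 1.1.1.1]
3. s(m(s(m(s(c), s(c), m(s(c), s(c), s(0)))), 0, p(0)))  →  s(m(s(m(s(c), s(c), s(0))), 0, p(0)))   [R4 at 1.1.1.3]
4. s(m(s(m(s(c), s(c), s(0))), 0, p(0)))  →  s(m(s(s(0)), 0, p(0)))   [R4 at 1.1.1]
5. s(m(s(s(0)), 0, p(0)))  →  s(p(0))   [R1 at 1]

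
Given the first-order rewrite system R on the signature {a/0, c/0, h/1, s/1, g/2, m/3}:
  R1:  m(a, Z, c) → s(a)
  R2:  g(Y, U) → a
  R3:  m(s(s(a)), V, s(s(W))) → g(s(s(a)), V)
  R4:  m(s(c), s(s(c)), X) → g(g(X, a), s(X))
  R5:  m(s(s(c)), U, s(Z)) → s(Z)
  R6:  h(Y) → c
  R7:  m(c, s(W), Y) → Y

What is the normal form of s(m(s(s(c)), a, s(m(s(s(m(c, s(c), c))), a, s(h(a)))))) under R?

1. s(m(s(s(c)), a, s(m(s(s(m(c, s(c), c))), a, s(h(a))))))  →  s(s(m(s(s(m(c, s(c), c))), a, s(h(a)))))   [R5 at 1]
2. s(s(m(s(s(m(c, s(c), c))), a, s(h(a)))))  →  s(s(m(s(s(c)), a, s(h(a)))))   [R7 at 1.1.1.1.1]
3. s(s(m(s(s(c)), a, s(h(a)))))  →  s(s(s(h(a))))   [R5 at 1.1]
4. s(s(s(h(a))))  →  s(s(s(c)))   [R6 at 1.1.1]

s(s(s(c)))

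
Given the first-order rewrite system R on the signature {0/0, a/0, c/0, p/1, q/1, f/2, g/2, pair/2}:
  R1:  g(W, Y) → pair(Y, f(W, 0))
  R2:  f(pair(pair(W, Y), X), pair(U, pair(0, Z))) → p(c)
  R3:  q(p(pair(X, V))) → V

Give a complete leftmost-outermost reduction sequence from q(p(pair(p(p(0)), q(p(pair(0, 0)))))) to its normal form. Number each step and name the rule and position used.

0

1. q(p(pair(p(p(0)), q(p(pair(0, 0))))))  →  q(p(pair(0, 0)))   [R3 at ε]
2. q(p(pair(0, 0)))  →  0   [R3 at ε]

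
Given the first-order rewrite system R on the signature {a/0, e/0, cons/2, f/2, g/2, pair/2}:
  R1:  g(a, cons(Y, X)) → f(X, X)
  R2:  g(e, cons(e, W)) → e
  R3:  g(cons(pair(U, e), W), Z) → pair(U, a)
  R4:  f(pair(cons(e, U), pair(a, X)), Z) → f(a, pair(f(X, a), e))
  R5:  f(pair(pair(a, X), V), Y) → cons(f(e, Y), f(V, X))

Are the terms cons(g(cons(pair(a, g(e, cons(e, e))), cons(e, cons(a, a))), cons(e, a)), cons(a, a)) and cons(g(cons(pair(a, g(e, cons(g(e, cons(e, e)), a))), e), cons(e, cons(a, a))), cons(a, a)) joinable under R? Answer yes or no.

Reduce t₁ = cons(g(cons(pair(a, g(e, cons(e, e))), cons(e, cons(a, a))), cons(e, a)), cons(a, a)):
1. cons(g(cons(pair(a, g(e, cons(e, e))), cons(e, cons(a, a))), cons(e, a)), cons(a, a))  →  cons(g(cons(pair(a, e), cons(e, cons(a, a))), cons(e, a)), cons(a, a))   [R2 at 1.1.1.2]
2. cons(g(cons(pair(a, e), cons(e, cons(a, a))), cons(e, a)), cons(a, a))  →  cons(pair(a, a), cons(a, a))   [R3 at 1]

Reduce t₂ = cons(g(cons(pair(a, g(e, cons(g(e, cons(e, e)), a))), e), cons(e, cons(a, a))), cons(a, a)):
1. cons(g(cons(pair(a, g(e, cons(g(e, cons(e, e)), a))), e), cons(e, cons(a, a))), cons(a, a))  →  cons(g(cons(pair(a, g(e, cons(e, a))), e), cons(e, cons(a, a))), cons(a, a))   [R2 at 1.1.1.2.2.1]
2. cons(g(cons(pair(a, g(e, cons(e, a))), e), cons(e, cons(a, a))), cons(a, a))  →  cons(g(cons(pair(a, e), e), cons(e, cons(a, a))), cons(a, a))   [R2 at 1.1.1.2]
3. cons(g(cons(pair(a, e), e), cons(e, cons(a, a))), cons(a, a))  →  cons(pair(a, a), cons(a, a))   [R3 at 1]

yes — NF(t₁) = cons(pair(a, a), cons(a, a)), NF(t₂) = cons(pair(a, a), cons(a, a))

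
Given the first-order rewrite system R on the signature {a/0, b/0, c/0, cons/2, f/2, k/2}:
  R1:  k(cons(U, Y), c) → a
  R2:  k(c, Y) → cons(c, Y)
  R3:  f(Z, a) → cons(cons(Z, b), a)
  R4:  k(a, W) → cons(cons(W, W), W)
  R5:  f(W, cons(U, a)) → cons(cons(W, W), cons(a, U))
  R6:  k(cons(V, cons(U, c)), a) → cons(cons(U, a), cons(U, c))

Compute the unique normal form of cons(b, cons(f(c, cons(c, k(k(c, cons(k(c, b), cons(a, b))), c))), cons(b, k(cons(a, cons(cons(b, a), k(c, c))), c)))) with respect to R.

1. cons(b, cons(f(c, cons(c, k(k(c, cons(k(c, b), cons(a, b))), c))), cons(b, k(cons(a, cons(cons(b, a), k(c, c))), c))))  →  cons(b, cons(f(c, cons(c, k(cons(c, cons(k(c, b), cons(a, b))), c))), cons(b, k(cons(a, cons(cons(b, a), k(c, c))), c))))   [R2 at 2.1.2.2.1]
2. cons(b, cons(f(c, cons(c, k(cons(c, cons(k(c, b), cons(a, b))), c))), cons(b, k(cons(a, cons(cons(b, a), k(c, c))), c))))  →  cons(b, cons(f(c, cons(c, a)), cons(b, k(cons(a, cons(cons(b, a), k(c, c))), c))))   [R1 at 2.1.2.2]
3. cons(b, cons(f(c, cons(c, a)), cons(b, k(cons(a, cons(cons(b, a), k(c, c))), c))))  →  cons(b, cons(cons(cons(c, c), cons(a, c)), cons(b, k(cons(a, cons(cons(b, a), k(c, c))), c))))   [R5 at 2.1]
4. cons(b, cons(cons(cons(c, c), cons(a, c)), cons(b, k(cons(a, cons(cons(b, a), k(c, c))), c))))  →  cons(b, cons(cons(cons(c, c), cons(a, c)), cons(b, a)))   [R1 at 2.2.2]

cons(b, cons(cons(cons(c, c), cons(a, c)), cons(b, a)))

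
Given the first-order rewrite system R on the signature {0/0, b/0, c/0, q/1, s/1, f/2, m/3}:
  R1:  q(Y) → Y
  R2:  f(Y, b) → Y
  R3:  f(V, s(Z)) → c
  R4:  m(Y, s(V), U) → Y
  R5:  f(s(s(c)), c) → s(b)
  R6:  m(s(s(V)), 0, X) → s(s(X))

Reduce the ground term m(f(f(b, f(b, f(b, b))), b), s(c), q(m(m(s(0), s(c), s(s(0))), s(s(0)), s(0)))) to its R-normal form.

1. m(f(f(b, f(b, f(b, b))), b), s(c), q(m(m(s(0), s(c), s(s(0))), s(s(0)), s(0))))  →  f(f(b, f(b, f(b, b))), b)   [R4 at ε]
2. f(f(b, f(b, f(b, b))), b)  →  f(b, f(b, f(b, b)))   [R2 at ε]
3. f(b, f(b, f(b, b)))  →  f(b, f(b, b))   [R2 at 2.2]
4. f(b, f(b, b))  →  f(b, b)   [R2 at 2]
5. f(b, b)  →  b   [R2 at ε]

b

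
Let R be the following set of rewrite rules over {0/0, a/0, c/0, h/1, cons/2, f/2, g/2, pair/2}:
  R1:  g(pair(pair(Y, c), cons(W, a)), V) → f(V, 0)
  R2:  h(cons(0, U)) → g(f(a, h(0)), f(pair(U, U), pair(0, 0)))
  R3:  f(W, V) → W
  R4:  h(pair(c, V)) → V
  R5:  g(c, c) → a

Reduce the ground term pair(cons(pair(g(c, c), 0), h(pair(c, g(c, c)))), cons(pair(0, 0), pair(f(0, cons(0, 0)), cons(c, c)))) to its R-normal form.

pair(cons(pair(a, 0), a), cons(pair(0, 0), pair(0, cons(c, c))))

1. pair(cons(pair(g(c, c), 0), h(pair(c, g(c, c)))), cons(pair(0, 0), pair(f(0, cons(0, 0)), cons(c, c))))  →  pair(cons(pair(a, 0), h(pair(c, g(c, c)))), cons(pair(0, 0), pair(f(0, cons(0, 0)), cons(c, c))))   [R5 at 1.1.1]
2. pair(cons(pair(a, 0), h(pair(c, g(c, c)))), cons(pair(0, 0), pair(f(0, cons(0, 0)), cons(c, c))))  →  pair(cons(pair(a, 0), g(c, c)), cons(pair(0, 0), pair(f(0, cons(0, 0)), cons(c, c))))   [R4 at 1.2]
3. pair(cons(pair(a, 0), g(c, c)), cons(pair(0, 0), pair(f(0, cons(0, 0)), cons(c, c))))  →  pair(cons(pair(a, 0), a), cons(pair(0, 0), pair(f(0, cons(0, 0)), cons(c, c))))   [R5 at 1.2]
4. pair(cons(pair(a, 0), a), cons(pair(0, 0), pair(f(0, cons(0, 0)), cons(c, c))))  →  pair(cons(pair(a, 0), a), cons(pair(0, 0), pair(0, cons(c, c))))   [R3 at 2.2.1]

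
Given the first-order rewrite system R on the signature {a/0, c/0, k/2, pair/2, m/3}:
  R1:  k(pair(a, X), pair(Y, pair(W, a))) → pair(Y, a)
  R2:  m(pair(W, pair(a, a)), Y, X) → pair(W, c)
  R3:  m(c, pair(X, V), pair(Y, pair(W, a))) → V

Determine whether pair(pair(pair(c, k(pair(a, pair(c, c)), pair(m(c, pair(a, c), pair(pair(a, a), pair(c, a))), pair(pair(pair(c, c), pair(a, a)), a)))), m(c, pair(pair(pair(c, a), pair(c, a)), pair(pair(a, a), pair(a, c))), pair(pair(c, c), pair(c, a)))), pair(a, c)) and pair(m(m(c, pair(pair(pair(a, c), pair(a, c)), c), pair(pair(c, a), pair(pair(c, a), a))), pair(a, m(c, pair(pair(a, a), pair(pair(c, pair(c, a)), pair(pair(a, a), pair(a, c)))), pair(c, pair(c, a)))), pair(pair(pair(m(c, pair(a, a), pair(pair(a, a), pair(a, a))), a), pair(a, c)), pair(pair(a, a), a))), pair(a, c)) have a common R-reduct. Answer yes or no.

yes — NF(t₁) = pair(pair(pair(c, pair(c, a)), pair(pair(a, a), pair(a, c))), pair(a, c)), NF(t₂) = pair(pair(pair(c, pair(c, a)), pair(pair(a, a), pair(a, c))), pair(a, c))

Reduce t₁ = pair(pair(pair(c, k(pair(a, pair(c, c)), pair(m(c, pair(a, c), pair(pair(a, a), pair(c, a))), pair(pair(pair(c, c), pair(a, a)), a)))), m(c, pair(pair(pair(c, a), pair(c, a)), pair(pair(a, a), pair(a, c))), pair(pair(c, c), pair(c, a)))), pair(a, c)):
1. pair(pair(pair(c, k(pair(a, pair(c, c)), pair(m(c, pair(a, c), pair(pair(a, a), pair(c, a))), pair(pair(pair(c, c), pair(a, a)), a)))), m(c, pair(pair(pair(c, a), pair(c, a)), pair(pair(a, a), pair(a, c))), pair(pair(c, c), pair(c, a)))), pair(a, c))  →  pair(pair(pair(c, pair(m(c, pair(a, c), pair(pair(a, a), pair(c, a))), a)), m(c, pair(pair(pair(c, a), pair(c, a)), pair(pair(a, a), pair(a, c))), pair(pair(c, c), pair(c, a)))), pair(a, c))   [R1 at 1.1.2]
2. pair(pair(pair(c, pair(m(c, pair(a, c), pair(pair(a, a), pair(c, a))), a)), m(c, pair(pair(pair(c, a), pair(c, a)), pair(pair(a, a), pair(a, c))), pair(pair(c, c), pair(c, a)))), pair(a, c))  →  pair(pair(pair(c, pair(c, a)), m(c, pair(pair(pair(c, a), pair(c, a)), pair(pair(a, a), pair(a, c))), pair(pair(c, c), pair(c, a)))), pair(a, c))   [R3 at 1.1.2.1]
3. pair(pair(pair(c, pair(c, a)), m(c, pair(pair(pair(c, a), pair(c, a)), pair(pair(a, a), pair(a, c))), pair(pair(c, c), pair(c, a)))), pair(a, c))  →  pair(pair(pair(c, pair(c, a)), pair(pair(a, a), pair(a, c))), pair(a, c))   [R3 at 1.2]

Reduce t₂ = pair(m(m(c, pair(pair(pair(a, c), pair(a, c)), c), pair(pair(c, a), pair(pair(c, a), a))), pair(a, m(c, pair(pair(a, a), pair(pair(c, pair(c, a)), pair(pair(a, a), pair(a, c)))), pair(c, pair(c, a)))), pair(pair(pair(m(c, pair(a, a), pair(pair(a, a), pair(a, a))), a), pair(a, c)), pair(pair(a, a), a))), pair(a, c)):
1. pair(m(m(c, pair(pair(pair(a, c), pair(a, c)), c), pair(pair(c, a), pair(pair(c, a), a))), pair(a, m(c, pair(pair(a, a), pair(pair(c, pair(c, a)), pair(pair(a, a), pair(a, c)))), pair(c, pair(c, a)))), pair(pair(pair(m(c, pair(a, a), pair(pair(a, a), pair(a, a))), a), pair(a, c)), pair(pair(a, a), a))), pair(a, c))  →  pair(m(c, pair(a, m(c, pair(pair(a, a), pair(pair(c, pair(c, a)), pair(pair(a, a), pair(a, c)))), pair(c, pair(c, a)))), pair(pair(pair(m(c, pair(a, a), pair(pair(a, a), pair(a, a))), a), pair(a, c)), pair(pair(a, a), a))), pair(a, c))   [R3 at 1.1]
2. pair(m(c, pair(a, m(c, pair(pair(a, a), pair(pair(c, pair(c, a)), pair(pair(a, a), pair(a, c)))), pair(c, pair(c, a)))), pair(pair(pair(m(c, pair(a, a), pair(pair(a, a), pair(a, a))), a), pair(a, c)), pair(pair(a, a), a))), pair(a, c))  →  pair(m(c, pair(pair(a, a), pair(pair(c, pair(c, a)), pair(pair(a, a), pair(a, c)))), pair(c, pair(c, a))), pair(a, c))   [R3 at 1]
3. pair(m(c, pair(pair(a, a), pair(pair(c, pair(c, a)), pair(pair(a, a), pair(a, c)))), pair(c, pair(c, a))), pair(a, c))  →  pair(pair(pair(c, pair(c, a)), pair(pair(a, a), pair(a, c))), pair(a, c))   [R3 at 1]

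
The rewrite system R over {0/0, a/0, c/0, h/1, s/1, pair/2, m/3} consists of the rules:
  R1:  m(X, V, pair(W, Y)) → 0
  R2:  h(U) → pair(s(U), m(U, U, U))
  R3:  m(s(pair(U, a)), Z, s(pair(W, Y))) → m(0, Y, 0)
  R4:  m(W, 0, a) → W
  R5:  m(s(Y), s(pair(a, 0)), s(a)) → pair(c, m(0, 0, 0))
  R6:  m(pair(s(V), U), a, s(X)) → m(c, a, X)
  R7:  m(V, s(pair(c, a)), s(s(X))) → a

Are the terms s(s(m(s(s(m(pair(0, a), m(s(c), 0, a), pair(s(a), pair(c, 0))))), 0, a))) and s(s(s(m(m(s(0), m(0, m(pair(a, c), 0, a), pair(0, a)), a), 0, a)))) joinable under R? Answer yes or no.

Reduce t₁ = s(s(m(s(s(m(pair(0, a), m(s(c), 0, a), pair(s(a), pair(c, 0))))), 0, a))):
1. s(s(m(s(s(m(pair(0, a), m(s(c), 0, a), pair(s(a), pair(c, 0))))), 0, a)))  →  s(s(s(s(m(pair(0, a), m(s(c), 0, a), pair(s(a), pair(c, 0)))))))   [R4 at 1.1]
2. s(s(s(s(m(pair(0, a), m(s(c), 0, a), pair(s(a), pair(c, 0)))))))  →  s(s(s(s(0))))   [R1 at 1.1.1.1]

Reduce t₂ = s(s(s(m(m(s(0), m(0, m(pair(a, c), 0, a), pair(0, a)), a), 0, a)))):
1. s(s(s(m(m(s(0), m(0, m(pair(a, c), 0, a), pair(0, a)), a), 0, a))))  →  s(s(s(m(s(0), m(0, m(pair(a, c), 0, a), pair(0, a)), a))))   [R4 at 1.1.1]
2. s(s(s(m(s(0), m(0, m(pair(a, c), 0, a), pair(0, a)), a))))  →  s(s(s(m(s(0), 0, a))))   [R1 at 1.1.1.2]
3. s(s(s(m(s(0), 0, a))))  →  s(s(s(s(0))))   [R4 at 1.1.1]

yes — NF(t₁) = s(s(s(s(0)))), NF(t₂) = s(s(s(s(0))))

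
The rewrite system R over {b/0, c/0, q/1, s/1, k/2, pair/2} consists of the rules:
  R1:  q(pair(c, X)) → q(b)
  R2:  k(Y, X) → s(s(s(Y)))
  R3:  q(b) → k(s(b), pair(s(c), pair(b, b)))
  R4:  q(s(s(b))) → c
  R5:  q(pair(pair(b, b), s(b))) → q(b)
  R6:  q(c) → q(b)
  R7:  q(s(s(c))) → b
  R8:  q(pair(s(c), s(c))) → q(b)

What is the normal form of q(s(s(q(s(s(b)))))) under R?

b

1. q(s(s(q(s(s(b))))))  →  q(s(s(c)))   [R4 at 1.1.1]
2. q(s(s(c)))  →  b   [R7 at ε]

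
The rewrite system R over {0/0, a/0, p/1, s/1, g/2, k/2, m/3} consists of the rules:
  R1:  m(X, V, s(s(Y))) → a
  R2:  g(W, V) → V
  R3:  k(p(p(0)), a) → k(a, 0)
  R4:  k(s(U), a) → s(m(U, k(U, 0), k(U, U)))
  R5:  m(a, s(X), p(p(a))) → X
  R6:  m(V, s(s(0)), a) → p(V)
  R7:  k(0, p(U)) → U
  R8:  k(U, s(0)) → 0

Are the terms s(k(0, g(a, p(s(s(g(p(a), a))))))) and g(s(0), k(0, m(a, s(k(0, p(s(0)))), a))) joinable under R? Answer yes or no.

Reduce t₁ = s(k(0, g(a, p(s(s(g(p(a), a))))))):
1. s(k(0, g(a, p(s(s(g(p(a), a)))))))  →  s(k(0, p(s(s(g(p(a), a))))))   [R2 at 1.2]
2. s(k(0, p(s(s(g(p(a), a))))))  →  s(s(s(g(p(a), a))))   [R7 at 1]
3. s(s(s(g(p(a), a))))  →  s(s(s(a)))   [R2 at 1.1.1]

Reduce t₂ = g(s(0), k(0, m(a, s(k(0, p(s(0)))), a))):
1. g(s(0), k(0, m(a, s(k(0, p(s(0)))), a)))  →  k(0, m(a, s(k(0, p(s(0)))), a))   [R2 at ε]
2. k(0, m(a, s(k(0, p(s(0)))), a))  →  k(0, m(a, s(s(0)), a))   [R7 at 2.2.1]
3. k(0, m(a, s(s(0)), a))  →  k(0, p(a))   [R6 at 2]
4. k(0, p(a))  →  a   [R7 at ε]

no — NF(t₁) = s(s(s(a))), NF(t₂) = a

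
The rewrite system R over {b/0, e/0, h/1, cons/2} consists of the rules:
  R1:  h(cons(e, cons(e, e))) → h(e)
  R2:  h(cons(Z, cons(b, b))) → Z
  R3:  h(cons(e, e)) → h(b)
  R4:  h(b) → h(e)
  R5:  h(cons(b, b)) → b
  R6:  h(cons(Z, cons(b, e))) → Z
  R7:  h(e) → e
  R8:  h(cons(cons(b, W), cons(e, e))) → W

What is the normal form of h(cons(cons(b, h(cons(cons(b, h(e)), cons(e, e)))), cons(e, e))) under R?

1. h(cons(cons(b, h(cons(cons(b, h(e)), cons(e, e)))), cons(e, e)))  →  h(cons(cons(b, h(e)), cons(e, e)))   [R8 at ε]
2. h(cons(cons(b, h(e)), cons(e, e)))  →  h(e)   [R8 at ε]
3. h(e)  →  e   [R7 at ε]

e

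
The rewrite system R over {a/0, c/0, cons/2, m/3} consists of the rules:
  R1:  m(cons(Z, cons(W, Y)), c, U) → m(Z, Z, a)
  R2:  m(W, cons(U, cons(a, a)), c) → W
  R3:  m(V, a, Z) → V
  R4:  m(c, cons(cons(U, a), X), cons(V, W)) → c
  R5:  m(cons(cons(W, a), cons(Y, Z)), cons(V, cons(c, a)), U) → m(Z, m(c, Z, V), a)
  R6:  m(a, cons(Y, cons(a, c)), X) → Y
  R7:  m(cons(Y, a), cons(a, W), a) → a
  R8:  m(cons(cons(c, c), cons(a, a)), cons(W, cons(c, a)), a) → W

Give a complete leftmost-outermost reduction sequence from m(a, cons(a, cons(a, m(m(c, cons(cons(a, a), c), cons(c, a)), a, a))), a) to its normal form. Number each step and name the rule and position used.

1. m(a, cons(a, cons(a, m(m(c, cons(cons(a, a), c), cons(c, a)), a, a))), a)  →  m(a, cons(a, cons(a, m(c, cons(cons(a, a), c), cons(c, a)))), a)   [R3 at 2.2.2]
2. m(a, cons(a, cons(a, m(c, cons(cons(a, a), c), cons(c, a)))), a)  →  m(a, cons(a, cons(a, c)), a)   [R4 at 2.2.2]
3. m(a, cons(a, cons(a, c)), a)  →  a   [R6 at ε]

a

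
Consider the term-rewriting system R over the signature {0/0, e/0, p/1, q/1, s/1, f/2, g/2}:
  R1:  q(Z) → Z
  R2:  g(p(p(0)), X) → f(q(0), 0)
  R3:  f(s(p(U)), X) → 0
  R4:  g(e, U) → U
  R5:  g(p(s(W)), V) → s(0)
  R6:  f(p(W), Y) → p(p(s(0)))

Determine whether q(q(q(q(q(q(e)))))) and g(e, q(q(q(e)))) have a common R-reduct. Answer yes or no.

Reduce t₁ = q(q(q(q(q(q(e)))))):
1. q(q(q(q(q(q(e))))))  →  q(q(q(q(q(e)))))   [R1 at ε]
2. q(q(q(q(q(e)))))  →  q(q(q(q(e))))   [R1 at ε]
3. q(q(q(q(e))))  →  q(q(q(e)))   [R1 at ε]
4. q(q(q(e)))  →  q(q(e))   [R1 at ε]
5. q(q(e))  →  q(e)   [R1 at ε]
6. q(e)  →  e   [R1 at ε]

Reduce t₂ = g(e, q(q(q(e)))):
1. g(e, q(q(q(e))))  →  q(q(q(e)))   [R4 at ε]
2. q(q(q(e)))  →  q(q(e))   [R1 at ε]
3. q(q(e))  →  q(e)   [R1 at ε]
4. q(e)  →  e   [R1 at ε]

yes — NF(t₁) = e, NF(t₂) = e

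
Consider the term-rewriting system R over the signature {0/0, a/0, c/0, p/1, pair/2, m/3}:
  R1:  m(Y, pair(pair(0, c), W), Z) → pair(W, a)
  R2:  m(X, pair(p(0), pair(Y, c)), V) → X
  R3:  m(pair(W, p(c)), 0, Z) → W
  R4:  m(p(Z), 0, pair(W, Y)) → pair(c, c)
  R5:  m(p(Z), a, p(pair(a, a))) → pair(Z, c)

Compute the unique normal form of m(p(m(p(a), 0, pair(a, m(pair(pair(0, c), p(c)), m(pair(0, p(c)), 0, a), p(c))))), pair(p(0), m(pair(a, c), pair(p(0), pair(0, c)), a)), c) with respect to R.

p(pair(c, c))

1. m(p(m(p(a), 0, pair(a, m(pair(pair(0, c), p(c)), m(pair(0, p(c)), 0, a), p(c))))), pair(p(0), m(pair(a, c), pair(p(0), pair(0, c)), a)), c)  →  m(p(pair(c, c)), pair(p(0), m(pair(a, c), pair(p(0), pair(0, c)), a)), c)   [R4 at 1.1]
2. m(p(pair(c, c)), pair(p(0), m(pair(a, c), pair(p(0), pair(0, c)), a)), c)  →  m(p(pair(c, c)), pair(p(0), pair(a, c)), c)   [R2 at 2.2]
3. m(p(pair(c, c)), pair(p(0), pair(a, c)), c)  →  p(pair(c, c))   [R2 at ε]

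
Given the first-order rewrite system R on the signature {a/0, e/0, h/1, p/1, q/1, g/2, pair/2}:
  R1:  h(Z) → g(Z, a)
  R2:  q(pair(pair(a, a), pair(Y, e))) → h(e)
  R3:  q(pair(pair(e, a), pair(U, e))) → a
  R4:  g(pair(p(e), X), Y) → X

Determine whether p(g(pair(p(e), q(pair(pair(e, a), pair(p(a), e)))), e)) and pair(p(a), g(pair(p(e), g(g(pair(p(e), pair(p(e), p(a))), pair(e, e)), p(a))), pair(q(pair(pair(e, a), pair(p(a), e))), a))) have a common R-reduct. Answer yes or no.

no — NF(t₁) = p(a), NF(t₂) = pair(p(a), p(a))

Reduce t₁ = p(g(pair(p(e), q(pair(pair(e, a), pair(p(a), e)))), e)):
1. p(g(pair(p(e), q(pair(pair(e, a), pair(p(a), e)))), e))  →  p(q(pair(pair(e, a), pair(p(a), e))))   [R4 at 1]
2. p(q(pair(pair(e, a), pair(p(a), e))))  →  p(a)   [R3 at 1]

Reduce t₂ = pair(p(a), g(pair(p(e), g(g(pair(p(e), pair(p(e), p(a))), pair(e, e)), p(a))), pair(q(pair(pair(e, a), pair(p(a), e))), a))):
1. pair(p(a), g(pair(p(e), g(g(pair(p(e), pair(p(e), p(a))), pair(e, e)), p(a))), pair(q(pair(pair(e, a), pair(p(a), e))), a)))  →  pair(p(a), g(g(pair(p(e), pair(p(e), p(a))), pair(e, e)), p(a)))   [R4 at 2]
2. pair(p(a), g(g(pair(p(e), pair(p(e), p(a))), pair(e, e)), p(a)))  →  pair(p(a), g(pair(p(e), p(a)), p(a)))   [R4 at 2.1]
3. pair(p(a), g(pair(p(e), p(a)), p(a)))  →  pair(p(a), p(a))   [R4 at 2]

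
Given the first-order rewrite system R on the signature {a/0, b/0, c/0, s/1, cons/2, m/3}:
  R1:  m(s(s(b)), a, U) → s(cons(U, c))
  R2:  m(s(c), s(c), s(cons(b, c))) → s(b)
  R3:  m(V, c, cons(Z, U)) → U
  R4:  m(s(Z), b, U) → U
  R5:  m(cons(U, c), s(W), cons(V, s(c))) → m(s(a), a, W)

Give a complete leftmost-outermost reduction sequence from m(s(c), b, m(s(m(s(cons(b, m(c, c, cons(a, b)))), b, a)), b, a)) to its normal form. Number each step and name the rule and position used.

1. m(s(c), b, m(s(m(s(cons(b, m(c, c, cons(a, b)))), b, a)), b, a))  →  m(s(m(s(cons(b, m(c, c, cons(a, b)))), b, a)), b, a)   [R4 at ε]
2. m(s(m(s(cons(b, m(c, c, cons(a, b)))), b, a)), b, a)  →  a   [R4 at ε]

a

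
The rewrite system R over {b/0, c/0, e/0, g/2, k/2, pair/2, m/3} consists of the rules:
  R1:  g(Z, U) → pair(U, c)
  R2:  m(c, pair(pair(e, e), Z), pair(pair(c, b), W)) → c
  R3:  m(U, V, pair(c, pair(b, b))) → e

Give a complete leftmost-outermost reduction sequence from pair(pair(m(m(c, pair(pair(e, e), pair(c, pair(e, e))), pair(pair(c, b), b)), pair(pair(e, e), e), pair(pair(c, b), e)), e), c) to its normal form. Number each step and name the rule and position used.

1. pair(pair(m(m(c, pair(pair(e, e), pair(c, pair(e, e))), pair(pair(c, b), b)), pair(pair(e, e), e), pair(pair(c, b), e)), e), c)  →  pair(pair(m(c, pair(pair(e, e), e), pair(pair(c, b), e)), e), c)   [R2 at 1.1.1]
2. pair(pair(m(c, pair(pair(e, e), e), pair(pair(c, b), e)), e), c)  →  pair(pair(c, e), c)   [R2 at 1.1]

pair(pair(c, e), c)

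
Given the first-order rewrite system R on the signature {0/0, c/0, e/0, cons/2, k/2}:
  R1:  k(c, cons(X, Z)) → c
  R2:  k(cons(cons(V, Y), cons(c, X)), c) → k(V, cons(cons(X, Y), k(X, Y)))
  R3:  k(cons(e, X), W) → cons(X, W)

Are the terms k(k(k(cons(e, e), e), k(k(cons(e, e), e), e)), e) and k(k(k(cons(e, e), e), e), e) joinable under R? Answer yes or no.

no — NF(t₁) = cons(cons(e, e), e), NF(t₂) = cons(e, e)

Reduce t₁ = k(k(k(cons(e, e), e), k(k(cons(e, e), e), e)), e):
1. k(k(k(cons(e, e), e), k(k(cons(e, e), e), e)), e)  →  k(k(cons(e, e), k(k(cons(e, e), e), e)), e)   [R3 at 1.1]
2. k(k(cons(e, e), k(k(cons(e, e), e), e)), e)  →  k(cons(e, k(k(cons(e, e), e), e)), e)   [R3 at 1]
3. k(cons(e, k(k(cons(e, e), e), e)), e)  →  cons(k(k(cons(e, e), e), e), e)   [R3 at ε]
4. cons(k(k(cons(e, e), e), e), e)  →  cons(k(cons(e, e), e), e)   [R3 at 1.1]
5. cons(k(cons(e, e), e), e)  →  cons(cons(e, e), e)   [R3 at 1]

Reduce t₂ = k(k(k(cons(e, e), e), e), e):
1. k(k(k(cons(e, e), e), e), e)  →  k(k(cons(e, e), e), e)   [R3 at 1.1]
2. k(k(cons(e, e), e), e)  →  k(cons(e, e), e)   [R3 at 1]
3. k(cons(e, e), e)  →  cons(e, e)   [R3 at ε]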